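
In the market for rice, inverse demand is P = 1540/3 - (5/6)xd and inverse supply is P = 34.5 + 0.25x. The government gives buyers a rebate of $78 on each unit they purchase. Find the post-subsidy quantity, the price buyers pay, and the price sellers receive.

Pre-subsidy: 1540/3 - (5/6)x = 34.5 + 0.25x gives x* = 442 and P* = 145.
With the rebate, buyers effectively pay Pb = Ps − 78, where Ps is the price sellers receive.
On the curves, Pb = 1540/3 - (5/6)x and Ps = 34.5 + 0.25x; the wedge Ps − Pb = 78 gives 34.5 + 0.25x − (1540/3 - (5/6)x) = 78, so x' = 514.
Then Pb = 1540/3 − (5/6)·514 = 85 and Ps = 34.5 + 0.25·514 = 163.

x' = 514; buyers pay $85; sellers receive $163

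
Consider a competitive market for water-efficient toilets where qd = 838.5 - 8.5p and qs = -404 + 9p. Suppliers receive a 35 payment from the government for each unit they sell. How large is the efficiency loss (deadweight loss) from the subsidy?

Pre-subsidy: 838.5 - 8.5p = -404 + 9p gives p* = 71, q* = 235.
With the subsidy, sellers receive ps = pb + 35 for each unit, where pb is the price buyers pay.
Supply in terms of pb becomes qs = -404 + 9(pb + 35) = -89 + 9pb. Setting this equal to demand: 838.5 - 8.5pb = -89 + 9pb, so pb = 53.
Sellers receive ps = 53 + 35 = 88; q' = 838.5 − 8.5·53 = 388.
The subsidy expands output by 388 − 235 = 153 past the efficient level; on those units the gap between marginal cost and willingness to pay runs from 0 up to 35.
DWL = ½ × 35 × 153 = 2677.5.

Deadweight loss = 2677.5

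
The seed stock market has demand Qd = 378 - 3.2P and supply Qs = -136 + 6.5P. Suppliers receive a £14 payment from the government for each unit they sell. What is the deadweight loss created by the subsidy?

Deadweight loss = 20384/97

Pre-subsidy: 378 - 3.2P = -136 + 6.5P gives P* = 5140/97, Q* = 20218/97.
With the subsidy, sellers receive Ps = Pb + 14 for each unit, where Pb is the price buyers pay.
Supply in terms of Pb becomes Qs = -136 + 6.5(Pb + 14) = -45 + 6.5Pb. Setting this equal to demand: 378 - 3.2Pb = -45 + 6.5Pb, so Pb = 4230/97.
Sellers receive Ps = 4230/97 + 14 = 5588/97; Q' = 378 − 3.2·(4230/97) = 23130/97.
The subsidy expands output by 23130/97 − 20218/97 = 2912/97 past the efficient level; on those units the gap between marginal cost and willingness to pay runs from 0 up to 14.
DWL = ½ × 14 × 2912/97 = 20384/97.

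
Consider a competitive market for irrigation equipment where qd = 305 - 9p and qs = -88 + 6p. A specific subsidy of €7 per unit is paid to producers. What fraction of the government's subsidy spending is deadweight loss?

Pre-subsidy: 305 - 9p = -88 + 6p gives p* = 26.2, q* = 69.2.
With the subsidy, sellers receive ps = pb + 7 for each unit, where pb is the price buyers pay.
Supply in terms of pb becomes qs = -88 + 6(pb + 7) = -46 + 6pb. Setting this equal to demand: 305 - 9pb = -46 + 6pb, so pb = 23.4.
Sellers receive ps = 23.4 + 7 = 30.4; q' = 305 − 9·23.4 = 94.4.
ΔCS = ½(69.2 + 94.4)(26.2 − 23.4) = 229.04; ΔPS = ½(69.2 + 94.4)(30.4 − 26.2) = 343.56.
Government spending = 7 × 94.4 = 660.8.
DWL = ½ × 7 × (94.4 − 69.2) = 88.2; fraction = 88.2 / 660.8 = 63/472.

DWL / government spending = 63/472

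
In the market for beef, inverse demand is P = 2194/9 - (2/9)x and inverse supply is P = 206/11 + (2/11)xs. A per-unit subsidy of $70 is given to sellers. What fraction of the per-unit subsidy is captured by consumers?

Consumer share = 0.55

Pre-subsidy: 2194/9 - (2/9)x = 206/11 + (2/11)x gives x* = 557 and P* = 120.
With the subsidy, sellers receive Ps = Pb + 70 for each unit, where Pb is the price buyers pay.
On the curves, Pb = 2194/9 - (2/9)x and Ps = 206/11 + (2/11)x; the wedge Ps − Pb = 70 gives 206/11 + (2/11)x − (2194/9 - (2/9)x) = 70, so x' = 730.25.
Then Pb = 2194/9 − (2/9)·730.25 = 81.5 and Ps = 206/11 + (2/11)·730.25 = 151.5.
Buyers' price falls by P* − Pb = 120 − 81.5 = 38.5; sellers' price rises by Ps − P* = 151.5 − 120 = 31.5.
So consumers capture 38.5/70 = 0.55 of each unit of subsidy.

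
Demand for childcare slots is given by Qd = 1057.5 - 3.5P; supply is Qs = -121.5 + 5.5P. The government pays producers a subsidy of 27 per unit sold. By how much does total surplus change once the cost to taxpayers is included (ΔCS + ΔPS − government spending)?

Pre-subsidy: 1057.5 - 3.5P = -121.5 + 5.5P gives P* = 131, Q* = 599.
With the subsidy, sellers receive Ps = Pb + 27 for each unit, where Pb is the price buyers pay.
Supply in terms of Pb becomes Qs = -121.5 + 5.5(Pb + 27) = 27 + 5.5Pb. Setting this equal to demand: 1057.5 - 3.5Pb = 27 + 5.5Pb, so Pb = 114.5.
Sellers receive Ps = 114.5 + 27 = 141.5; Q' = 1057.5 − 3.5·114.5 = 656.75.
ΔCS = ½(599 + 656.75)(131 − 114.5) = 10359.9375; ΔPS = ½(599 + 656.75)(141.5 − 131) = 6592.6875.
Government spending = 27 × 656.75 = 17732.25.
Net change = 10359.9375 + 6592.6875 − 17732.25 = -779.625. The loss equals the DWL triangle ½·27·57.75.

Net change in total surplus = -779.625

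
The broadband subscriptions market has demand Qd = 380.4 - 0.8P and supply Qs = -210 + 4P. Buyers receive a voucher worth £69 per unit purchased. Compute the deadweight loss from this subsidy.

Pre-subsidy: 380.4 - 0.8P = -210 + 4P gives P* = 123, Q* = 282.
With the rebate, buyers effectively pay Pb = Ps − 69, where Ps is the price sellers receive.
Demand in terms of Ps becomes Qd = 380.4 − 0.8(Ps − 69) = 435.6 - 0.8Ps. Setting this equal to supply: 435.6 - 0.8Ps = -210 + 4Ps, so Ps = 134.5.
Buyers pay Pb = 134.5 − 69 = 65.5; Q' = -210 + 4·134.5 = 328.
The subsidy expands output by 328 − 282 = 46 past the efficient level; on those units the gap between marginal cost and willingness to pay runs from 0 up to 69.
DWL = ½ × 69 × 46 = 1587.

Deadweight loss = £1587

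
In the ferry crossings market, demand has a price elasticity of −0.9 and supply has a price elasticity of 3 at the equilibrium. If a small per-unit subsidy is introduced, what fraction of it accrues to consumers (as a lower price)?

For a small subsidy around the equilibrium, the benefit split depends on the relative slopes, which at a point are proportional to the elasticities.
Buyer share = εs/(εs + |εd|) = 3/(3 + 0.9) = 10/13; seller share = |εd|/(εs + |εd|) = 3/13.

Consumer share = 10/13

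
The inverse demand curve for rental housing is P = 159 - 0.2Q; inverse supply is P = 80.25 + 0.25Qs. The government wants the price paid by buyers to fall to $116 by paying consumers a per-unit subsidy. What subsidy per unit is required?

Required subsidy s = $18 per unit

At a buyer price of 116, quantity demanded is 795 − 5·116 = 215.
Sellers supply 215 only when they receive Ps = 80.25 + 0.25·215 = 134.
s = Ps − Pb = 134 − 116 = 18.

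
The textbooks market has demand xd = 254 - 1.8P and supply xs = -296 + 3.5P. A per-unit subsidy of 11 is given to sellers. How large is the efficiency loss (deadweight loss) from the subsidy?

Pre-subsidy: 254 - 1.8P = -296 + 3.5P gives P* = 5500/53, x* = 3562/53.
With the subsidy, sellers receive Ps = Pb + 11 for each unit, where Pb is the price buyers pay.
Supply in terms of Pb becomes xs = -296 + 3.5(Pb + 11) = -257.5 + 3.5Pb. Setting this equal to demand: 254 - 1.8Pb = -257.5 + 3.5Pb, so Pb = 5115/53.
Sellers receive Ps = 5115/53 + 11 = 5698/53; x' = 254 − 1.8·(5115/53) = 4255/53.
The subsidy expands output by 4255/53 − 3562/53 = 693/53 past the efficient level; on those units the gap between marginal cost and willingness to pay runs from 0 up to 11.
DWL = ½ × 11 × 693/53 = 7623/106.

Deadweight loss = 7623/106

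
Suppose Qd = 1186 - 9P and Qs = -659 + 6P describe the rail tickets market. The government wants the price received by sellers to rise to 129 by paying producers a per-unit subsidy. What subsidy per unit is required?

At a seller price of 129, quantity supplied is -659 + 6·129 = 115.
Buyers absorb 115 only when they pay Pb with 1186 − 9·Pb = 115, i.e. Pb = 119.
s = Ps − Pb = 129 − 119 = 10.

Required subsidy s = 10 per unit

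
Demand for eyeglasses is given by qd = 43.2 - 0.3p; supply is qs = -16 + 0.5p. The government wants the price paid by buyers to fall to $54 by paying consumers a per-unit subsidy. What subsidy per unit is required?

At a buyer price of 54, quantity demanded is 43.2 − 0.3·54 = 27.
Sellers supply 27 only when they receive ps with -16 + 0.5·ps = 27, i.e. ps = 86.
s = ps − pb = 86 − 54 = 32.

Required subsidy s = $32 per unit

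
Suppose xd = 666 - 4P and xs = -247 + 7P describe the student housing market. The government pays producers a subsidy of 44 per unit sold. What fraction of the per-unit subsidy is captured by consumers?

Pre-subsidy: 666 - 4P = -247 + 7P gives P* = 83, x* = 334.
With the subsidy, sellers receive Ps = Pb + 44 for each unit, where Pb is the price buyers pay.
Supply in terms of Pb becomes xs = -247 + 7(Pb + 44) = 61 + 7Pb. Setting this equal to demand: 666 - 4Pb = 61 + 7Pb, so Pb = 55.
Sellers receive Ps = 55 + 44 = 99; x' = 666 − 4·55 = 446.
Buyers' price falls by P* − Pb = 83 − 55 = 28; sellers' price rises by Ps − P* = 99 − 83 = 16.
So consumers capture 28/44 = 7/11 of each unit of subsidy.

Consumer share = 7/11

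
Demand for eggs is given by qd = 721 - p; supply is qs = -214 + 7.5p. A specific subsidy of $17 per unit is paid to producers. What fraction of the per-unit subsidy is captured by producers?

Producer share = 2/17

Pre-subsidy: 721 - p = -214 + 7.5p gives p* = 110, q* = 611.
With the subsidy, sellers receive ps = pb + 17 for each unit, where pb is the price buyers pay.
Supply in terms of pb becomes qs = -214 + 7.5(pb + 17) = -86.5 + 7.5pb. Setting this equal to demand: 721 - pb = -86.5 + 7.5pb, so pb = 95.
Sellers receive ps = 95 + 17 = 112; q' = 721 − 1·95 = 626.
Buyers' price falls by p* − pb = 110 − 95 = 15; sellers' price rises by ps − p* = 112 − 110 = 2.
So producers capture 2/17 = 2/17 of each unit of subsidy.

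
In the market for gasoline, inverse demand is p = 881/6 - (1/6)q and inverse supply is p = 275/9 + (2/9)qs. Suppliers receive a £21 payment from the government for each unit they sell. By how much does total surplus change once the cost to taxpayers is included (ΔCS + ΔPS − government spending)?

Net change in total surplus = -£567

Pre-subsidy: 881/6 - (1/6)q = 275/9 + (2/9)q gives q* = 299 and p* = 97.
With the subsidy, sellers receive ps = pb + 21 for each unit, where pb is the price buyers pay.
On the curves, pb = 881/6 - (1/6)q and ps = 275/9 + (2/9)q; the wedge ps − pb = 21 gives 275/9 + (2/9)q − (881/6 - (1/6)q) = 21, so q' = 353.
Then pb = 881/6 − (1/6)·353 = 88 and ps = 275/9 + (2/9)·353 = 109.
ΔCS = ½(299 + 353)(97 − 88) = 2934; ΔPS = ½(299 + 353)(109 − 97) = 3912.
Government spending = 21 × 353 = 7413.
Net change = 2934 + 3912 − 7413 = -567. The loss equals the DWL triangle ½·21·54.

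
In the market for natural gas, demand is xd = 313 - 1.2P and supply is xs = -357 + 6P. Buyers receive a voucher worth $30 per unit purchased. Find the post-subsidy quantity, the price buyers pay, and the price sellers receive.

x' = 694/3; buyers pay 1225/18; sellers receive 1765/18

Pre-subsidy: 313 - 1.2P = -357 + 6P gives P* = 1675/18, x* = 604/3.
With the rebate, buyers effectively pay Pb = Ps − 30, where Ps is the price sellers receive.
Demand in terms of Ps becomes xd = 313 − 1.2(Ps − 30) = 349 - 1.2Ps. Setting this equal to supply: 349 - 1.2Ps = -357 + 6Ps, so Ps = 1765/18.
Buyers pay Pb = 1765/18 − 30 = 1225/18; x' = -357 + 6·(1765/18) = 694/3.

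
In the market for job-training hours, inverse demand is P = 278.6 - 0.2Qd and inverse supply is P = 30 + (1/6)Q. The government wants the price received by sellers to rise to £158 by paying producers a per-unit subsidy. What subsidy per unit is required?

Required subsidy s = £33 per unit

At a seller price of 158, quantity supplied is -180 + 6·158 = 768.
Buyers absorb 768 only when they pay Pb = 278.6 − 0.2·768 = 125.
s = Ps − Pb = 158 − 125 = 33.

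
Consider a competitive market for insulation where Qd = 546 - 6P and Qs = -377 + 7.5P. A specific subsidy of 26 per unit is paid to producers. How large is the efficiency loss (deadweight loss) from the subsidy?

Pre-subsidy: 546 - 6P = -377 + 7.5P gives P* = 1846/27, Q* = 1222/9.
With the subsidy, sellers receive Ps = Pb + 26 for each unit, where Pb is the price buyers pay.
Supply in terms of Pb becomes Qs = -377 + 7.5(Pb + 26) = -182 + 7.5Pb. Setting this equal to demand: 546 - 6Pb = -182 + 7.5Pb, so Pb = 1456/27.
Sellers receive Ps = 1456/27 + 26 = 2158/27; Q' = 546 − 6·(1456/27) = 2002/9.
The subsidy expands output by 2002/9 − 1222/9 = 260/3 past the efficient level; on those units the gap between marginal cost and willingness to pay runs from 0 up to 26.
DWL = ½ × 26 × 260/3 = 3380/3.

Deadweight loss = 3380/3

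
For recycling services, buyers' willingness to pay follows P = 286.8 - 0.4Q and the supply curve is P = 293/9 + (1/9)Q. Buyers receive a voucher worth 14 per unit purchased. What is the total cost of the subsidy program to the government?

Government cost = 168994/23

Pre-subsidy: 286.8 - 0.4Q = 293/9 + (1/9)Q gives Q* = 11441/23 and P* = 2020/23.
With the rebate, buyers effectively pay Pb = Ps − 14, where Ps is the price sellers receive.
On the curves, Pb = 286.8 - 0.4Q and Ps = 293/9 + (1/9)Q; the wedge Ps − Pb = 14 gives 293/9 + (1/9)Q − (286.8 - 0.4Q) = 14, so Q' = 12071/23.
Then Pb = 286.8 − 0.4·(12071/23) = 1768/23 and Ps = 293/9 + (1/9)·(12071/23) = 2090/23.
Government outlay = subsidy × quantity = 14 × 12071/23 = 168994/23.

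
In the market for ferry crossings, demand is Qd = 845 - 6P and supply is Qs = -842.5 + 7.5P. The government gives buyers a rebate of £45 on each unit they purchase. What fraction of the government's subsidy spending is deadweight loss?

DWL / government spending = 15/49

Pre-subsidy: 845 - 6P = -842.5 + 7.5P gives P* = 125, Q* = 95.
With the rebate, buyers effectively pay Pb = Ps − 45, where Ps is the price sellers receive.
Demand in terms of Ps becomes Qd = 845 − 6(Ps − 45) = 1115 - 6Ps. Setting this equal to supply: 1115 - 6Ps = -842.5 + 7.5Ps, so Ps = 145.
Buyers pay Pb = 145 − 45 = 100; Q' = -842.5 + 7.5·145 = 245.
ΔCS = ½(95 + 245)(125 − 100) = 4250; ΔPS = ½(95 + 245)(145 − 125) = 3400.
Government spending = 45 × 245 = 11025.
DWL = ½ × 45 × (245 − 95) = 3375; fraction = 3375 / 11025 = 15/49.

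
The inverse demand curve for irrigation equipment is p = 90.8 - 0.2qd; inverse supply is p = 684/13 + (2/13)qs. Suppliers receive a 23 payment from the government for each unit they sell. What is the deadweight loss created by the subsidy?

Deadweight loss = 747.5

Pre-subsidy: 90.8 - 0.2q = 684/13 + (2/13)q gives q* = 2482/23 and p* = 1592/23.
With the subsidy, sellers receive ps = pb + 23 for each unit, where pb is the price buyers pay.
On the curves, pb = 90.8 - 0.2q and ps = 684/13 + (2/13)q; the wedge ps − pb = 23 gives 684/13 + (2/13)q − (90.8 - 0.2q) = 23, so q' = 3977/23.
Then pb = 90.8 − 0.2·(3977/23) = 1293/23 and ps = 684/13 + (2/13)·(3977/23) = 1822/23.
The subsidy expands output by 3977/23 − 2482/23 = 65 past the efficient level; on those units the gap between marginal cost and willingness to pay runs from 0 up to 23.
DWL = ½ × 23 × 65 = 747.5.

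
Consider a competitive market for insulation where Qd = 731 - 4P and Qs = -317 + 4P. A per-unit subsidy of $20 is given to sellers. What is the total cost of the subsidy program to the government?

Pre-subsidy: 731 - 4P = -317 + 4P gives P* = 131, Q* = 207.
With the subsidy, sellers receive Ps = Pb + 20 for each unit, where Pb is the price buyers pay.
Supply in terms of Pb becomes Qs = -317 + 4(Pb + 20) = -237 + 4Pb. Setting this equal to demand: 731 - 4Pb = -237 + 4Pb, so Pb = 121.
Sellers receive Ps = 121 + 20 = 141; Q' = 731 − 4·121 = 247.
Government outlay = subsidy × quantity = 20 × 247 = 4940.

Government cost = $4940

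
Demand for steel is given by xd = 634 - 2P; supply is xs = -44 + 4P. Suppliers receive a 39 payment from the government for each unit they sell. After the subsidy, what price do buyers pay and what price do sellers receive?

Buyers pay 87; sellers receive 126

Pre-subsidy: 634 - 2P = -44 + 4P gives P* = 113, x* = 408.
With the subsidy, sellers receive Ps = Pb + 39 for each unit, where Pb is the price buyers pay.
Supply in terms of Pb becomes xs = -44 + 4(Pb + 39) = 112 + 4Pb. Setting this equal to demand: 634 - 2Pb = 112 + 4Pb, so Pb = 87.
Sellers receive Ps = 87 + 39 = 126; x' = 634 − 2·87 = 460.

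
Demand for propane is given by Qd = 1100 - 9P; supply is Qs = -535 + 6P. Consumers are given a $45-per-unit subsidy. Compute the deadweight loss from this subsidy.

Deadweight loss = $3645

Pre-subsidy: 1100 - 9P = -535 + 6P gives P* = 109, Q* = 119.
With the rebate, buyers effectively pay Pb = Ps − 45, where Ps is the price sellers receive.
Demand in terms of Ps becomes Qd = 1100 − 9(Ps − 45) = 1505 - 9Ps. Setting this equal to supply: 1505 - 9Ps = -535 + 6Ps, so Ps = 136.
Buyers pay Pb = 136 − 45 = 91; Q' = -535 + 6·136 = 281.
The subsidy expands output by 281 − 119 = 162 past the efficient level; on those units the gap between marginal cost and willingness to pay runs from 0 up to 45.
DWL = ½ × 45 × 162 = 3645.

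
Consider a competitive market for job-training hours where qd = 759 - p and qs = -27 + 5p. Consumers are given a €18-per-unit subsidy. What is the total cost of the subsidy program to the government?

Government cost = €11574

Pre-subsidy: 759 - p = -27 + 5p gives p* = 131, q* = 628.
With the rebate, buyers effectively pay pb = ps − 18, where ps is the price sellers receive.
Demand in terms of ps becomes qd = 759 − 1(ps − 18) = 777 - ps. Setting this equal to supply: 777 - ps = -27 + 5ps, so ps = 134.
Buyers pay pb = 134 − 18 = 116; q' = -27 + 5·134 = 643.
Government outlay = subsidy × quantity = 18 × 643 = 11574.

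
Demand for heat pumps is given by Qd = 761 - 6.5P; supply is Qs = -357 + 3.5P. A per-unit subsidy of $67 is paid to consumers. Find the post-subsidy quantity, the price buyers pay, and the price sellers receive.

Pre-subsidy: 761 - 6.5P = -357 + 3.5P gives P* = 111.8, Q* = 34.3.
With the rebate, buyers effectively pay Pb = Ps − 67, where Ps is the price sellers receive.
Demand in terms of Ps becomes Qd = 761 − 6.5(Ps − 67) = 1196.5 - 6.5Ps. Setting this equal to supply: 1196.5 - 6.5Ps = -357 + 3.5Ps, so Ps = 155.35.
Buyers pay Pb = 155.35 − 67 = 88.35; Q' = -357 + 3.5·155.35 = 186.725.

Q' = 186.725; buyers pay $88.35; sellers receive $155.35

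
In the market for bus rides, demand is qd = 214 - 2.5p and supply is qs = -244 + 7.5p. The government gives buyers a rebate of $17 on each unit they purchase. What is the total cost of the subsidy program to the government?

Pre-subsidy: 214 - 2.5p = -244 + 7.5p gives p* = 45.8, q* = 99.5.
With the rebate, buyers effectively pay pb = ps − 17, where ps is the price sellers receive.
Demand in terms of ps becomes qd = 214 − 2.5(ps − 17) = 256.5 - 2.5ps. Setting this equal to supply: 256.5 - 2.5ps = -244 + 7.5ps, so ps = 50.05.
Buyers pay pb = 50.05 − 17 = 33.05; q' = -244 + 7.5·50.05 = 131.375.
Government outlay = subsidy × quantity = 17 × 131.375 = 2233.375.

Government cost = $2233.375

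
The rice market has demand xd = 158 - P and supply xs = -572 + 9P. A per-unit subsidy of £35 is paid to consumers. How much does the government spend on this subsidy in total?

Government cost = £4077.5

Pre-subsidy: 158 - P = -572 + 9P gives P* = 73, x* = 85.
With the rebate, buyers effectively pay Pb = Ps − 35, where Ps is the price sellers receive.
Demand in terms of Ps becomes xd = 158 − 1(Ps − 35) = 193 - Ps. Setting this equal to supply: 193 - Ps = -572 + 9Ps, so Ps = 76.5.
Buyers pay Pb = 76.5 − 35 = 41.5; x' = -572 + 9·76.5 = 116.5.
Government outlay = subsidy × quantity = 35 × 116.5 = 4077.5.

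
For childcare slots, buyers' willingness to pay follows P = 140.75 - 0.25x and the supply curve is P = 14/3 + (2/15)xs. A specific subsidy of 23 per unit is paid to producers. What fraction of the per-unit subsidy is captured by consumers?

Consumer share = 15/23

Pre-subsidy: 140.75 - 0.25x = 14/3 + (2/15)x gives x* = 355 and P* = 52.
With the subsidy, sellers receive Ps = Pb + 23 for each unit, where Pb is the price buyers pay.
On the curves, Pb = 140.75 - 0.25x and Ps = 14/3 + (2/15)x; the wedge Ps − Pb = 23 gives 14/3 + (2/15)x − (140.75 - 0.25x) = 23, so x' = 415.
Then Pb = 140.75 − 0.25·415 = 37 and Ps = 14/3 + (2/15)·415 = 60.
Buyers' price falls by P* − Pb = 52 − 37 = 15; sellers' price rises by Ps − P* = 60 − 52 = 8.
So consumers capture 15/23 = 15/23 of each unit of subsidy.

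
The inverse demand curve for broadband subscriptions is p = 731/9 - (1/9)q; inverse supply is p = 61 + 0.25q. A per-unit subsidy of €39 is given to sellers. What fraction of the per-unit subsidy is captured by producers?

Pre-subsidy: 731/9 - (1/9)q = 61 + 0.25q gives q* = 56 and p* = 75.
With the subsidy, sellers receive ps = pb + 39 for each unit, where pb is the price buyers pay.
On the curves, pb = 731/9 - (1/9)q and ps = 61 + 0.25q; the wedge ps − pb = 39 gives 61 + 0.25q − (731/9 - (1/9)q) = 39, so q' = 164.
Then pb = 731/9 − (1/9)·164 = 63 and ps = 61 + 0.25·164 = 102.
Buyers' price falls by p* − pb = 75 − 63 = 12; sellers' price rises by ps − p* = 102 − 75 = 27.
So producers capture 27/39 = 9/13 of each unit of subsidy.

Producer share = 9/13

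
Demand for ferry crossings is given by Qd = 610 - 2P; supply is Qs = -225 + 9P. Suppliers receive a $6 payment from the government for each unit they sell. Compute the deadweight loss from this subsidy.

Pre-subsidy: 610 - 2P = -225 + 9P gives P* = 835/11, Q* = 5040/11.
With the subsidy, sellers receive Ps = Pb + 6 for each unit, where Pb is the price buyers pay.
Supply in terms of Pb becomes Qs = -225 + 9(Pb + 6) = -171 + 9Pb. Setting this equal to demand: 610 - 2Pb = -171 + 9Pb, so Pb = 71.
Sellers receive Ps = 71 + 6 = 77; Q' = 610 − 2·71 = 468.
The subsidy expands output by 468 − 5040/11 = 108/11 past the efficient level; on those units the gap between marginal cost and willingness to pay runs from 0 up to 6.
DWL = ½ × 6 × 108/11 = 324/11.

Deadweight loss = 324/11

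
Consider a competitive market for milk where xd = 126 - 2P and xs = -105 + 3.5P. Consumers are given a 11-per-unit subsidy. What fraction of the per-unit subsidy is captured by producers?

Producer share = 4/11

Pre-subsidy: 126 - 2P = -105 + 3.5P gives P* = 42, x* = 42.
With the rebate, buyers effectively pay Pb = Ps − 11, where Ps is the price sellers receive.
Demand in terms of Ps becomes xd = 126 − 2(Ps − 11) = 148 - 2Ps. Setting this equal to supply: 148 - 2Ps = -105 + 3.5Ps, so Ps = 46.
Buyers pay Pb = 46 − 11 = 35; x' = -105 + 3.5·46 = 56.
Buyers' price falls by P* − Pb = 42 − 35 = 7; sellers' price rises by Ps − P* = 46 − 42 = 4.
So producers capture 4/11 = 4/11 of each unit of subsidy.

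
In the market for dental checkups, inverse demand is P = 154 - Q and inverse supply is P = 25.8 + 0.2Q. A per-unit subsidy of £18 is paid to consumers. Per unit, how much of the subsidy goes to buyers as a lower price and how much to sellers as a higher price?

Pre-subsidy: 154 - Q = 25.8 + 0.2Q gives Q* = 641/6 and P* = 283/6.
With the rebate, buyers effectively pay Pb = Ps − 18, where Ps is the price sellers receive.
On the curves, Pb = 154 - Q and Ps = 25.8 + 0.2Q; the wedge Ps − Pb = 18 gives 25.8 + 0.2Q − (154 - Q) = 18, so Q' = 731/6.
Then Pb = 154 − 1·(731/6) = 193/6 and Ps = 25.8 + 0.2·(731/6) = 301/6.
Buyers' price falls by P* − Pb = 283/6 − 193/6 = 15; sellers' price rises by Ps − P* = 301/6 − 283/6 = 3.

Buyers gain £15 per unit; sellers gain £3 per unit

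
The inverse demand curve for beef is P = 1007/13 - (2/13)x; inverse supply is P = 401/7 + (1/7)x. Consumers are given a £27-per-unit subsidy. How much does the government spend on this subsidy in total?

Pre-subsidy: 1007/13 - (2/13)x = 401/7 + (1/7)x gives x* = 68 and P* = 67.
With the rebate, buyers effectively pay Pb = Ps − 27, where Ps is the price sellers receive.
On the curves, Pb = 1007/13 - (2/13)x and Ps = 401/7 + (1/7)x; the wedge Ps − Pb = 27 gives 401/7 + (1/7)x − (1007/13 - (2/13)x) = 27, so x' = 159.
Then Pb = 1007/13 − (2/13)·159 = 53 and Ps = 401/7 + (1/7)·159 = 80.
Government outlay = subsidy × quantity = 27 × 159 = 4293.

Government cost = £4293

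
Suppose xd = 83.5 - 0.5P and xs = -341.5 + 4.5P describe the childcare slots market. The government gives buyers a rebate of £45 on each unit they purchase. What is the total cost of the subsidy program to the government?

Pre-subsidy: 83.5 - 0.5P = -341.5 + 4.5P gives P* = 85, x* = 41.
With the rebate, buyers effectively pay Pb = Ps − 45, where Ps is the price sellers receive.
Demand in terms of Ps becomes xd = 83.5 − 0.5(Ps − 45) = 106 - 0.5Ps. Setting this equal to supply: 106 - 0.5Ps = -341.5 + 4.5Ps, so Ps = 89.5.
Buyers pay Pb = 89.5 − 45 = 44.5; x' = -341.5 + 4.5·89.5 = 61.25.
Government outlay = subsidy × quantity = 45 × 61.25 = 2756.25.

Government cost = £2756.25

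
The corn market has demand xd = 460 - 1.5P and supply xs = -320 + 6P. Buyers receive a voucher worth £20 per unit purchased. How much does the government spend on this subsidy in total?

Pre-subsidy: 460 - 1.5P = -320 + 6P gives P* = 104, x* = 304.
With the rebate, buyers effectively pay Pb = Ps − 20, where Ps is the price sellers receive.
Demand in terms of Ps becomes xd = 460 − 1.5(Ps − 20) = 490 - 1.5Ps. Setting this equal to supply: 490 - 1.5Ps = -320 + 6Ps, so Ps = 108.
Buyers pay Pb = 108 − 20 = 88; x' = -320 + 6·108 = 328.
Government outlay = subsidy × quantity = 20 × 328 = 6560.

Government cost = £6560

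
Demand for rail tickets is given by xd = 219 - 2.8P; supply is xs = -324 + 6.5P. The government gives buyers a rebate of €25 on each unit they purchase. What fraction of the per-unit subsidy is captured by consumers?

Consumer share = 65/93

Pre-subsidy: 219 - 2.8P = -324 + 6.5P gives P* = 1810/31, x* = 1721/31.
With the rebate, buyers effectively pay Pb = Ps − 25, where Ps is the price sellers receive.
Demand in terms of Ps becomes xd = 219 − 2.8(Ps − 25) = 289 - 2.8Ps. Setting this equal to supply: 289 - 2.8Ps = -324 + 6.5Ps, so Ps = 6130/93.
Buyers pay Pb = 6130/93 − 25 = 3805/93; x' = -324 + 6.5·(6130/93) = 9713/93.
Buyers' price falls by P* − Pb = 1810/31 − 3805/93 = 1625/93; sellers' price rises by Ps − P* = 6130/93 − 1810/31 = 700/93.
So consumers capture (1625/93)/25 = 65/93 of each unit of subsidy.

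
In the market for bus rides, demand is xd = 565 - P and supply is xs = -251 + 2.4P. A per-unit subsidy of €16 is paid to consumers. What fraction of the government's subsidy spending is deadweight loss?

Pre-subsidy: 565 - P = -251 + 2.4P gives P* = 240, x* = 325.
With the rebate, buyers effectively pay Pb = Ps − 16, where Ps is the price sellers receive.
Demand in terms of Ps becomes xd = 565 − 1(Ps − 16) = 581 - Ps. Setting this equal to supply: 581 - Ps = -251 + 2.4Ps, so Ps = 4160/17.
Buyers pay Pb = 4160/17 − 16 = 3888/17; x' = -251 + 2.4·(4160/17) = 5717/17.
ΔCS = ½(325 + 5717/17)(240 − 3888/17) = 1079232/289; ΔPS = ½(325 + 5717/17)(4160/17 − 240) = 449680/289.
Government spending = 16 × 5717/17 = 91472/17.
DWL = ½ × 16 × (5717/17 − 325) = 1536/17; fraction = (1536/17) / (91472/17) = 96/5717.

DWL / government spending = 96/5717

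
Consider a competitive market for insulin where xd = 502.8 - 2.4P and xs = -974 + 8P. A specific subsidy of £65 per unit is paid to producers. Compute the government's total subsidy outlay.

Pre-subsidy: 502.8 - 2.4P = -974 + 8P gives P* = 142, x* = 162.
With the subsidy, sellers receive Ps = Pb + 65 for each unit, where Pb is the price buyers pay.
Supply in terms of Pb becomes xs = -974 + 8(Pb + 65) = -454 + 8Pb. Setting this equal to demand: 502.8 - 2.4Pb = -454 + 8Pb, so Pb = 92.
Sellers receive Ps = 92 + 65 = 157; x' = 502.8 − 2.4·92 = 282.
Government outlay = subsidy × quantity = 65 × 282 = 18330.

Government cost = £18330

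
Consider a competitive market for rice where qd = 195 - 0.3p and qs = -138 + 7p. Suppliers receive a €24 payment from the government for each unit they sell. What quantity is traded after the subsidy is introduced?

q' = 13740/73

Pre-subsidy: 195 - 0.3p = -138 + 7p gives p* = 3330/73, q* = 13236/73.
With the subsidy, sellers receive ps = pb + 24 for each unit, where pb is the price buyers pay.
Supply in terms of pb becomes qs = -138 + 7(pb + 24) = 30 + 7pb. Setting this equal to demand: 195 - 0.3pb = 30 + 7pb, so pb = 1650/73.
Sellers receive ps = 1650/73 + 24 = 3402/73; q' = 195 − 0.3·(1650/73) = 13740/73.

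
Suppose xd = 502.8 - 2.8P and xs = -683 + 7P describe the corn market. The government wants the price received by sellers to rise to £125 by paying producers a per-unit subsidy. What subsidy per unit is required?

At a seller price of 125, quantity supplied is -683 + 7·125 = 192.
Buyers absorb 192 only when they pay Pb with 502.8 − 2.8·Pb = 192, i.e. Pb = 111.
s = Ps − Pb = 125 − 111 = 14.

Required subsidy s = £14 per unit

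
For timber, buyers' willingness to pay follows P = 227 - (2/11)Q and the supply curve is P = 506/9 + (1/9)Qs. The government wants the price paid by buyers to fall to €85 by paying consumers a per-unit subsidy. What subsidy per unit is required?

Required subsidy s = €58 per unit

At a buyer price of 85, quantity demanded is 1248.5 − 5.5·85 = 781.
Sellers supply 781 only when they receive Ps = 506/9 + (1/9)·781 = 143.
s = Ps − Pb = 143 − 85 = 58.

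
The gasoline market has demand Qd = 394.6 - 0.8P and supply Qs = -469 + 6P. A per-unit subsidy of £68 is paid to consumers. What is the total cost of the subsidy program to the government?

Government cost = £23188

Pre-subsidy: 394.6 - 0.8P = -469 + 6P gives P* = 127, Q* = 293.
With the rebate, buyers effectively pay Pb = Ps − 68, where Ps is the price sellers receive.
Demand in terms of Ps becomes Qd = 394.6 − 0.8(Ps − 68) = 449 - 0.8Ps. Setting this equal to supply: 449 - 0.8Ps = -469 + 6Ps, so Ps = 135.
Buyers pay Pb = 135 − 68 = 67; Q' = -469 + 6·135 = 341.
Government outlay = subsidy × quantity = 68 × 341 = 23188.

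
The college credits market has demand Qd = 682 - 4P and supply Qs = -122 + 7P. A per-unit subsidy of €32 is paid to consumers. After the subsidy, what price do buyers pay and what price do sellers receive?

Pre-subsidy: 682 - 4P = -122 + 7P gives P* = 804/11, Q* = 4286/11.
With the rebate, buyers effectively pay Pb = Ps − 32, where Ps is the price sellers receive.
Demand in terms of Ps becomes Qd = 682 − 4(Ps − 32) = 810 - 4Ps. Setting this equal to supply: 810 - 4Ps = -122 + 7Ps, so Ps = 932/11.
Buyers pay Pb = 932/11 − 32 = 580/11; Q' = -122 + 7·(932/11) = 5182/11.

Buyers pay 580/11; sellers receive 932/11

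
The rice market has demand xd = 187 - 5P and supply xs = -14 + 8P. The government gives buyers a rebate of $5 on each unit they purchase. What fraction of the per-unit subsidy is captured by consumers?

Consumer share = 8/13

Pre-subsidy: 187 - 5P = -14 + 8P gives P* = 201/13, x* = 1426/13.
With the rebate, buyers effectively pay Pb = Ps − 5, where Ps is the price sellers receive.
Demand in terms of Ps becomes xd = 187 − 5(Ps − 5) = 212 - 5Ps. Setting this equal to supply: 212 - 5Ps = -14 + 8Ps, so Ps = 226/13.
Buyers pay Pb = 226/13 − 5 = 161/13; x' = -14 + 8·(226/13) = 1626/13.
Buyers' price falls by P* − Pb = 201/13 − 161/13 = 40/13; sellers' price rises by Ps − P* = 226/13 − 201/13 = 25/13.
So consumers capture (40/13)/5 = 8/13 of each unit of subsidy.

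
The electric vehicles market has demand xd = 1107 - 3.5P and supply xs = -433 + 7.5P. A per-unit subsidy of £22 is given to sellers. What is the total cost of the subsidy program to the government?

Government cost = £14729

Pre-subsidy: 1107 - 3.5P = -433 + 7.5P gives P* = 140, x* = 617.
With the subsidy, sellers receive Ps = Pb + 22 for each unit, where Pb is the price buyers pay.
Supply in terms of Pb becomes xs = -433 + 7.5(Pb + 22) = -268 + 7.5Pb. Setting this equal to demand: 1107 - 3.5Pb = -268 + 7.5Pb, so Pb = 125.
Sellers receive Ps = 125 + 22 = 147; x' = 1107 − 3.5·125 = 669.5.
Government outlay = subsidy × quantity = 22 × 669.5 = 14729.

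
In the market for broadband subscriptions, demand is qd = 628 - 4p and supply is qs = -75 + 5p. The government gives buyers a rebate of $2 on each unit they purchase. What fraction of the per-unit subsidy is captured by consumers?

Pre-subsidy: 628 - 4p = -75 + 5p gives p* = 703/9, q* = 2840/9.
With the rebate, buyers effectively pay pb = ps − 2, where ps is the price sellers receive.
Demand in terms of ps becomes qd = 628 − 4(ps − 2) = 636 - 4ps. Setting this equal to supply: 636 - 4ps = -75 + 5ps, so ps = 79.
Buyers pay pb = 79 − 2 = 77; q' = -75 + 5·79 = 320.
Buyers' price falls by p* − pb = 703/9 − 77 = 10/9; sellers' price rises by ps − p* = 79 − 703/9 = 8/9.
So consumers capture (10/9)/2 = 5/9 of each unit of subsidy.

Consumer share = 5/9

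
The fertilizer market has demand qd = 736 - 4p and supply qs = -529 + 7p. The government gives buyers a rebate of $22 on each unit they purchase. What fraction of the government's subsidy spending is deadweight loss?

Pre-subsidy: 736 - 4p = -529 + 7p gives p* = 115, q* = 276.
With the rebate, buyers effectively pay pb = ps − 22, where ps is the price sellers receive.
Demand in terms of ps becomes qd = 736 − 4(ps − 22) = 824 - 4ps. Setting this equal to supply: 824 - 4ps = -529 + 7ps, so ps = 123.
Buyers pay pb = 123 − 22 = 101; q' = -529 + 7·123 = 332.
ΔCS = ½(276 + 332)(115 − 101) = 4256; ΔPS = ½(276 + 332)(123 − 115) = 2432.
Government spending = 22 × 332 = 7304.
DWL = ½ × 22 × (332 − 276) = 616; fraction = 616 / 7304 = 7/83.

DWL / government spending = 7/83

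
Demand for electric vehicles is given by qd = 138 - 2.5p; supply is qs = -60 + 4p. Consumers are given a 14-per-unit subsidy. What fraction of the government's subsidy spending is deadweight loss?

Pre-subsidy: 138 - 2.5p = -60 + 4p gives p* = 396/13, q* = 804/13.
With the rebate, buyers effectively pay pb = ps − 14, where ps is the price sellers receive.
Demand in terms of ps becomes qd = 138 − 2.5(ps − 14) = 173 - 2.5ps. Setting this equal to supply: 173 - 2.5ps = -60 + 4ps, so ps = 466/13.
Buyers pay pb = 466/13 − 14 = 284/13; q' = -60 + 4·(466/13) = 1084/13.
ΔCS = ½(804/13 + 1084/13)(396/13 − 284/13) = 105728/169; ΔPS = ½(804/13 + 1084/13)(466/13 − 396/13) = 66080/169.
Government spending = 14 × 1084/13 = 15176/13.
DWL = ½ × 14 × (1084/13 − 804/13) = 1960/13; fraction = (1960/13) / (15176/13) = 35/271.

DWL / government spending = 35/271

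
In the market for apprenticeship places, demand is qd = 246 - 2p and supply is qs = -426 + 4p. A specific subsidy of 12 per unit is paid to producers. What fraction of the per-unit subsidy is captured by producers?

Producer share = 1/3

Pre-subsidy: 246 - 2p = -426 + 4p gives p* = 112, q* = 22.
With the subsidy, sellers receive ps = pb + 12 for each unit, where pb is the price buyers pay.
Supply in terms of pb becomes qs = -426 + 4(pb + 12) = -378 + 4pb. Setting this equal to demand: 246 - 2pb = -378 + 4pb, so pb = 104.
Sellers receive ps = 104 + 12 = 116; q' = 246 − 2·104 = 38.
Buyers' price falls by p* − pb = 112 − 104 = 8; sellers' price rises by ps − p* = 116 − 112 = 4.
So producers capture 4/12 = 1/3 of each unit of subsidy.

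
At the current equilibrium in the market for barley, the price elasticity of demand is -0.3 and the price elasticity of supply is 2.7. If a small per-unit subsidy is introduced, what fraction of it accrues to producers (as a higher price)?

For a small subsidy around the equilibrium, the benefit split depends on the relative slopes, which at a point are proportional to the elasticities.
Buyer share = εs/(εs + |εd|) = 2.7/(2.7 + 0.3) = 0.9; seller share = |εd|/(εs + |εd|) = 0.1.
So producers capture 0.1 of the subsidy.

Producer share = 0.1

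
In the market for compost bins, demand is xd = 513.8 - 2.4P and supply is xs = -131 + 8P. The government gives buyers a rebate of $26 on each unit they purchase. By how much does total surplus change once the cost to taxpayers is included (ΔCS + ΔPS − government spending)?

Net change in total surplus = -$624

Pre-subsidy: 513.8 - 2.4P = -131 + 8P gives P* = 62, x* = 365.
With the rebate, buyers effectively pay Pb = Ps − 26, where Ps is the price sellers receive.
Demand in terms of Ps becomes xd = 513.8 − 2.4(Ps − 26) = 576.2 - 2.4Ps. Setting this equal to supply: 576.2 - 2.4Ps = -131 + 8Ps, so Ps = 68.
Buyers pay Pb = 68 − 26 = 42; x' = -131 + 8·68 = 413.
ΔCS = ½(365 + 413)(62 − 42) = 7780; ΔPS = ½(365 + 413)(68 − 62) = 2334.
Government spending = 26 × 413 = 10738.
Net change = 7780 + 2334 − 10738 = -624. The loss equals the DWL triangle ½·26·48.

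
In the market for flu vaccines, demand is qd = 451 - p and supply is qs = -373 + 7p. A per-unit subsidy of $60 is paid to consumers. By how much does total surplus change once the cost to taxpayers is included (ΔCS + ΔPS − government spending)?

Net change in total surplus = -$1575

Pre-subsidy: 451 - p = -373 + 7p gives p* = 103, q* = 348.
With the rebate, buyers effectively pay pb = ps − 60, where ps is the price sellers receive.
Demand in terms of ps becomes qd = 451 − 1(ps − 60) = 511 - ps. Setting this equal to supply: 511 - ps = -373 + 7ps, so ps = 110.5.
Buyers pay pb = 110.5 − 60 = 50.5; q' = -373 + 7·110.5 = 400.5.
ΔCS = ½(348 + 400.5)(103 − 50.5) = 19648.125; ΔPS = ½(348 + 400.5)(110.5 − 103) = 2806.875.
Government spending = 60 × 400.5 = 24030.
Net change = 19648.125 + 2806.875 − 24030 = -1575. The loss equals the DWL triangle ½·60·52.5.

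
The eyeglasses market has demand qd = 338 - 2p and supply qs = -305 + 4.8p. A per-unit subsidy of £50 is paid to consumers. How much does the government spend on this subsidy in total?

Pre-subsidy: 338 - 2p = -305 + 4.8p gives p* = 3215/34, q* = 2531/17.
With the rebate, buyers effectively pay pb = ps − 50, where ps is the price sellers receive.
Demand in terms of ps becomes qd = 338 − 2(ps − 50) = 438 - 2ps. Setting this equal to supply: 438 - 2ps = -305 + 4.8ps, so ps = 3715/34.
Buyers pay pb = 3715/34 − 50 = 2015/34; q' = -305 + 4.8·(3715/34) = 3731/17.
Government outlay = subsidy × quantity = 50 × 3731/17 = 186550/17.

Government cost = 186550/17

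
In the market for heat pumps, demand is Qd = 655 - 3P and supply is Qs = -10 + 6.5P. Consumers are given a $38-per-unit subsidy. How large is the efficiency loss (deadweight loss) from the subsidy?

Deadweight loss = $1482

Pre-subsidy: 655 - 3P = -10 + 6.5P gives P* = 70, Q* = 445.
With the rebate, buyers effectively pay Pb = Ps − 38, where Ps is the price sellers receive.
Demand in terms of Ps becomes Qd = 655 − 3(Ps − 38) = 769 - 3Ps. Setting this equal to supply: 769 - 3Ps = -10 + 6.5Ps, so Ps = 82.
Buyers pay Pb = 82 − 38 = 44; Q' = -10 + 6.5·82 = 523.
The subsidy expands output by 523 − 445 = 78 past the efficient level; on those units the gap between marginal cost and willingness to pay runs from 0 up to 38.
DWL = ½ × 38 × 78 = 1482.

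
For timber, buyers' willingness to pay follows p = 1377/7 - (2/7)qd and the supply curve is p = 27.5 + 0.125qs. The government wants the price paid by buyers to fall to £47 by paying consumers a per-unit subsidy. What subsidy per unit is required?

At a buyer price of 47, quantity demanded is 688.5 − 3.5·47 = 524.
Sellers supply 524 only when they receive ps = 27.5 + 0.125·524 = 93.
s = ps − pb = 93 − 47 = 46.

Required subsidy s = £46 per unit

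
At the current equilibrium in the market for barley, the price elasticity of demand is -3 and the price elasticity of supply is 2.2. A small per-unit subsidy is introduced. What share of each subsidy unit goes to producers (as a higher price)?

Producer share = 15/26

For a small subsidy around the equilibrium, the benefit split depends on the relative slopes, which at a point are proportional to the elasticities.
Buyer share = εs/(εs + |εd|) = 2.2/(2.2 + 3) = 11/26; seller share = |εd|/(εs + |εd|) = 15/26.
So producers capture 15/26 of the subsidy.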